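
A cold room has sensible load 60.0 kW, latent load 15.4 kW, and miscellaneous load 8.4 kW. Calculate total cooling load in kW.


Q_total = Q_s + Q_l + Q_misc
Q_total = 60.0 + 15.4 + 8.4
Q_total = 83.8 kW

83.8


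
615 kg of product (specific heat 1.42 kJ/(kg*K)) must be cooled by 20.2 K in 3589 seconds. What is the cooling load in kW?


Q = m * cp * dT / t
Q = 615 * 1.42 * 20.2 / 3589
Q = 4.915 kW

4.915


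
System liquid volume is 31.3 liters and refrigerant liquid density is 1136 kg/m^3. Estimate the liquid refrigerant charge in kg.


Charge = V * rho / 1000
Charge = 31.3 * 1136 / 1000
Charge = 35.56 kg

35.56


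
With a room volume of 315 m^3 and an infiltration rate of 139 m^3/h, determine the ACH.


ACH = flow / volume
ACH = 139 / 315
ACH = 0.441

0.441


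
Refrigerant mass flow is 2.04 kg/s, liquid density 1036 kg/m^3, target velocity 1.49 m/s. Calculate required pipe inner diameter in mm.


A = m_dot / (rho * v) = 2.04 / (1036 * 1.49) = 0.001321551657 m^2
d = sqrt(4*A/pi) * 1000
d = 41.0 mm

41.0


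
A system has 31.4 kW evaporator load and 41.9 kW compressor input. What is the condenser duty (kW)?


Q_cond = Q_evap + W
Q_cond = 31.4 + 41.9
Q_cond = 73.3 kW

73.3


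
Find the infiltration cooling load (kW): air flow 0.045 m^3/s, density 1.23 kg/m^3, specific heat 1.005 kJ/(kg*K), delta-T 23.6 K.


Q = V_dot * rho * cp * dT
Q = 0.045 * 1.23 * 1.005 * 23.6
Q = 1.313 kW

1.313


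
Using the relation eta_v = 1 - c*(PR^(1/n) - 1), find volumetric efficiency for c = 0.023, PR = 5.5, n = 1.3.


PR^(1/n) = 5.5^(1/1.3) = 3.71116071
eta_v = 1 - 0.023 * (3.71116071 - 1)
eta_v = 0.9376

0.9376


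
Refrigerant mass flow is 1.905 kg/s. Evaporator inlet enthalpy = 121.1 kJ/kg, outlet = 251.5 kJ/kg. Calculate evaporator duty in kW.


dh = 251.5 - 121.1 = 130.4 kJ/kg
Q_evap = m_dot * dh = 1.905 * 130.4
Q_evap = 248.41 kW

248.41


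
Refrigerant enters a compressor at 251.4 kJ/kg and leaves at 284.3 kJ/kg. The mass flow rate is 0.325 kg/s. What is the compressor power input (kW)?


dh = 284.3 - 251.4 = 32.9 kJ/kg
W = m_dot * dh = 0.325 * 32.9 = 10.69 kW

10.69


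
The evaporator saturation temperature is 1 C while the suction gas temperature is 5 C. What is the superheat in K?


Superheat = T_suction - T_evap
Superheat = 5 - (1)
Superheat = 4 K

4


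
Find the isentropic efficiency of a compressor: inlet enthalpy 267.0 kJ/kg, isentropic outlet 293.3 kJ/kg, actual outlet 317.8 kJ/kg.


dh_ideal = 293.3 - 267.0 = 26.3 kJ/kg
dh_actual = 317.8 - 267.0 = 50.8 kJ/kg
eta_s = dh_ideal / dh_actual = 26.3 / 50.8
eta_s = 0.5177

0.5177


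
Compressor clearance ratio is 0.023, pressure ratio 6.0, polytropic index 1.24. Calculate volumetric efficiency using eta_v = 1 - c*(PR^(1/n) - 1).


PR^(1/n) = 6.0^(1/1.24) = 4.2417135
eta_v = 1 - 0.023 * (4.2417135 - 1)
eta_v = 0.9254

0.9254


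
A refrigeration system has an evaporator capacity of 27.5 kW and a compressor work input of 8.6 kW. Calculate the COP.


COP = Q_evap / W
COP = 27.5 / 8.6
COP = 3.198

3.198


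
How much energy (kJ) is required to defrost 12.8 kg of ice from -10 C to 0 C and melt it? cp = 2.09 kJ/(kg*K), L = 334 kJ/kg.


Sensible heat = cp * dT = 2.09 * 10 = 20.9 kJ/kg
Total per kg = 20.9 + 334 = 354.9 kJ/kg
Q = m * total = 12.8 * 354.9
Q = 4542.7 kJ

4542.7


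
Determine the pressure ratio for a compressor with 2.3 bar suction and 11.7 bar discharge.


PR = P_high / P_low
PR = 11.7 / 2.3
PR = 5.087

5.087


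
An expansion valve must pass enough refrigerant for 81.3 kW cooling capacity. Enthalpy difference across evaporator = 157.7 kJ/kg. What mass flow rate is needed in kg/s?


m_dot = Q / dh
m_dot = 81.3 / 157.7
m_dot = 0.5155 kg/s

0.5155


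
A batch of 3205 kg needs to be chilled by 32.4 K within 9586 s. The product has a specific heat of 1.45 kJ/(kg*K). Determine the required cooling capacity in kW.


Q = m * cp * dT / t
Q = 3205 * 1.45 * 32.4 / 9586
Q = 15.707 kW

15.707


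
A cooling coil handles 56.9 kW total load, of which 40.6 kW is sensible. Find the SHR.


SHR = Q_sensible / Q_total
SHR = 40.6 / 56.9
SHR = 0.714

0.714


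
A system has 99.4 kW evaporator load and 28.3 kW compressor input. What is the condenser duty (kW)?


Q_cond = Q_evap + W
Q_cond = 99.4 + 28.3
Q_cond = 127.7 kW

127.7


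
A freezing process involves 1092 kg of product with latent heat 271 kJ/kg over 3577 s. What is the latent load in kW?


Q_lat = m * h_fg / t
Q_lat = 1092 * 271 / 3577
Q_lat = 82.73 kW

82.73


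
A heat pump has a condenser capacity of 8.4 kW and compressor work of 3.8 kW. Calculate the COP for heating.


COP_hp = Q_cond / W
COP_hp = 8.4 / 3.8
COP_hp = 2.211

2.211


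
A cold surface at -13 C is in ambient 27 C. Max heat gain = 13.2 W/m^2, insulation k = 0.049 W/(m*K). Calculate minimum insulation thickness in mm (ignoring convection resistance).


dT = 27 - (-13) = 40 K
thickness = k * dT / q_max * 1000
thickness = 0.049 * 40 / 13.2 * 1000
thickness = 148.5 mm

148.5


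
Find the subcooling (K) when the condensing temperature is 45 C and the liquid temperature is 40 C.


Subcooling = T_cond - T_liquid
Subcooling = 45 - 40
Subcooling = 5 K

5


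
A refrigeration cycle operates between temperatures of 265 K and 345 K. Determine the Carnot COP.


dT = 345 - 265 = 80 K
COP_carnot = T_cold / dT = 265 / 80
COP_carnot = 3.313

3.313


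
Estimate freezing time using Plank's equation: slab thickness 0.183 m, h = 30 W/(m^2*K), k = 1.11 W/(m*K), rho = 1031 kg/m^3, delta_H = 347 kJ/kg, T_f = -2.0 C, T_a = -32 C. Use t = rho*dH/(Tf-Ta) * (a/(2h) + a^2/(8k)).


dT = -2.0 - (-32) = 30.0 K
term1 = a/(2h) = 0.183/(2*30) = 0.00305
term2 = a^2/(8k) = 0.183^2/(8*1.11) = 0.003771283784
t = rho*dH*1000/dT * (term1 + term2)
t = 1031*347*1000/30.0 * (0.00305 + 0.003771283784)
t = 81345 s

81345


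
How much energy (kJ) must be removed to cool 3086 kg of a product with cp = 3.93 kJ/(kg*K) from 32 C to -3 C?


dT = 32 - (-3) = 35 K
Q = m * cp * dT = 3086 * 3.93 * 35
Q = 424479 kJ

424479


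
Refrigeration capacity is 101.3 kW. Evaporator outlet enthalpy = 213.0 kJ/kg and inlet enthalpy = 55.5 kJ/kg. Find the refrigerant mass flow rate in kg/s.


dh = 213.0 - 55.5 = 157.5 kJ/kg
m_dot = Q / dh = 101.3 / 157.5 = 0.6432 kg/s

0.6432


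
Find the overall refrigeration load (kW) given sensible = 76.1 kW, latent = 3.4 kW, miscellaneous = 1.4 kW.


Q_total = Q_s + Q_l + Q_misc
Q_total = 76.1 + 3.4 + 1.4
Q_total = 80.9 kW

80.9


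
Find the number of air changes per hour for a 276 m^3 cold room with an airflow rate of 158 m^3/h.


ACH = flow / volume
ACH = 158 / 276
ACH = 0.572

0.572


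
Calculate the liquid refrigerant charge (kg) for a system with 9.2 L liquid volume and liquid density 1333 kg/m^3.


Charge = V * rho / 1000
Charge = 9.2 * 1333 / 1000
Charge = 12.26 kg

12.26


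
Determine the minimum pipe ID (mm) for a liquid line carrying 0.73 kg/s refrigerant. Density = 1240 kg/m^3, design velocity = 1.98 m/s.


A = m_dot / (rho * v) = 0.73 / (1240 * 1.98) = 0.0002973281199 m^2
d = sqrt(4*A/pi) * 1000
d = 19.5 mm

19.5


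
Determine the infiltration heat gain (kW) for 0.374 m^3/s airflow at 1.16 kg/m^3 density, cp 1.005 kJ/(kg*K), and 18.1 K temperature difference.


Q = V_dot * rho * cp * dT
Q = 0.374 * 1.16 * 1.005 * 18.1
Q = 7.892 kW

7.892


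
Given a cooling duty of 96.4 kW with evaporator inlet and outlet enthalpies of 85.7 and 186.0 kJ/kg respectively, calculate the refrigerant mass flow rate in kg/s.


dh = 186.0 - 85.7 = 100.3 kJ/kg
m_dot = Q / dh = 96.4 / 100.3 = 0.9611 kg/s

0.9611


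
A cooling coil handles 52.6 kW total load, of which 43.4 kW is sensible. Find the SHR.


SHR = Q_sensible / Q_total
SHR = 43.4 / 52.6
SHR = 0.825

0.825


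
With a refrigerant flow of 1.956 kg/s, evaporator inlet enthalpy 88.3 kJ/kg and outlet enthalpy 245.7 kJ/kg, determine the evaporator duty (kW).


dh = 245.7 - 88.3 = 157.4 kJ/kg
Q_evap = m_dot * dh = 1.956 * 157.4
Q_evap = 307.87 kW

307.87


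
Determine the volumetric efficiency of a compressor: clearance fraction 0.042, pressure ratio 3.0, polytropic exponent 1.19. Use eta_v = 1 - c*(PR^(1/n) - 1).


PR^(1/n) = 3.0^(1/1.19) = 2.51734205
eta_v = 1 - 0.042 * (2.51734205 - 1)
eta_v = 0.9363

0.9363


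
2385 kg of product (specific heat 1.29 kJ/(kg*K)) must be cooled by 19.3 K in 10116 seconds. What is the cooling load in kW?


Q = m * cp * dT / t
Q = 2385 * 1.29 * 19.3 / 10116
Q = 5.87 kW

5.87


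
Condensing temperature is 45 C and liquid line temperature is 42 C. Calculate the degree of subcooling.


Subcooling = T_cond - T_liquid
Subcooling = 45 - 42
Subcooling = 3 K

3


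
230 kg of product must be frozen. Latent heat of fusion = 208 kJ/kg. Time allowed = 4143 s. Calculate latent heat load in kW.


Q_lat = m * h_fg / t
Q_lat = 230 * 208 / 4143
Q_lat = 11.55 kW

11.55


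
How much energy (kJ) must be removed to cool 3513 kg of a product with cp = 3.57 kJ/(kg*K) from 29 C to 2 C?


dT = 29 - (2) = 27 K
Q = m * cp * dT = 3513 * 3.57 * 27
Q = 338618 kJ

338618


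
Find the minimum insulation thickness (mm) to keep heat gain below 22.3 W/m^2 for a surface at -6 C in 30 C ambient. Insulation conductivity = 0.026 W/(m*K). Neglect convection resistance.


dT = 30 - (-6) = 36 K
thickness = k * dT / q_max * 1000
thickness = 0.026 * 36 / 22.3 * 1000
thickness = 42.0 mm

42.0


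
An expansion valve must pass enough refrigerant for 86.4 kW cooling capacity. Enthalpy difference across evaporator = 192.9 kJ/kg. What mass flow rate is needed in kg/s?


m_dot = Q / dh
m_dot = 86.4 / 192.9
m_dot = 0.4479 kg/s

0.4479


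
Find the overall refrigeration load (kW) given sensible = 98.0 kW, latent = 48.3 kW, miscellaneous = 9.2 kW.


Q_total = Q_s + Q_l + Q_misc
Q_total = 98.0 + 48.3 + 9.2
Q_total = 155.5 kW

155.5


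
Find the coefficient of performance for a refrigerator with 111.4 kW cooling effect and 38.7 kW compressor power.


COP = Q_evap / W
COP = 111.4 / 38.7
COP = 2.879

2.879


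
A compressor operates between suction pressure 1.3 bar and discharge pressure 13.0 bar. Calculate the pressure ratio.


PR = P_high / P_low
PR = 13.0 / 1.3
PR = 10.0

10.0


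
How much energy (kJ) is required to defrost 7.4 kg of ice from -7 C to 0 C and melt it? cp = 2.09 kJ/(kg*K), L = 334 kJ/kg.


Sensible heat = cp * dT = 2.09 * 7 = 14.63 kJ/kg
Total per kg = 14.63 + 334 = 348.63 kJ/kg
Q = m * total = 7.4 * 348.63
Q = 2579.9 kJ

2579.9


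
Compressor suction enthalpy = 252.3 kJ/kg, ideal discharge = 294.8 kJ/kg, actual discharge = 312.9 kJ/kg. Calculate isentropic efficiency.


dh_ideal = 294.8 - 252.3 = 42.5 kJ/kg
dh_actual = 312.9 - 252.3 = 60.6 kJ/kg
eta_s = dh_ideal / dh_actual = 42.5 / 60.6
eta_s = 0.7013

0.7013


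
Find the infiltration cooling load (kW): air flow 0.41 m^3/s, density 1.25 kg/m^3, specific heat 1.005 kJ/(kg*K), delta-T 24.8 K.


Q = V_dot * rho * cp * dT
Q = 0.41 * 1.25 * 1.005 * 24.8
Q = 12.774 kW

12.774


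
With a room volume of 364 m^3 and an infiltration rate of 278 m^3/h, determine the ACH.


ACH = flow / volume
ACH = 278 / 364
ACH = 0.764

0.764


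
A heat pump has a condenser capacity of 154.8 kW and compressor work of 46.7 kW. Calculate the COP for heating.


COP_hp = Q_cond / W
COP_hp = 154.8 / 46.7
COP_hp = 3.315

3.315


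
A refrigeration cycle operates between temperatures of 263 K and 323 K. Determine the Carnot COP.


dT = 323 - 263 = 60 K
COP_carnot = T_cold / dT = 263 / 60
COP_carnot = 4.383

4.383


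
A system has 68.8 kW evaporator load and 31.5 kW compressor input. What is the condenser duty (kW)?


Q_cond = Q_evap + W
Q_cond = 68.8 + 31.5
Q_cond = 100.3 kW

100.3


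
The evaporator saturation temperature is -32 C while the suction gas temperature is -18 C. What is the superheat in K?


Superheat = T_suction - T_evap
Superheat = -18 - (-32)
Superheat = 14 K

14


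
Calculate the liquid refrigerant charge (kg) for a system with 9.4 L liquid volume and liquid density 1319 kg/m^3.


Charge = V * rho / 1000
Charge = 9.4 * 1319 / 1000
Charge = 12.4 kg

12.4


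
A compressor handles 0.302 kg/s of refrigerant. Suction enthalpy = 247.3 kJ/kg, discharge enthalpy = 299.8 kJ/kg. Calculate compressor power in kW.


dh = 299.8 - 247.3 = 52.5 kJ/kg
W = m_dot * dh = 0.302 * 52.5 = 15.86 kW

15.86


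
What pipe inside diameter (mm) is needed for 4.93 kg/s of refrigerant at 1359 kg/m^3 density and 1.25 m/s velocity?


A = m_dot / (rho * v) = 4.93 / (1359 * 1.25) = 0.002902133922 m^2
d = sqrt(4*A/pi) * 1000
d = 60.8 mm

60.8


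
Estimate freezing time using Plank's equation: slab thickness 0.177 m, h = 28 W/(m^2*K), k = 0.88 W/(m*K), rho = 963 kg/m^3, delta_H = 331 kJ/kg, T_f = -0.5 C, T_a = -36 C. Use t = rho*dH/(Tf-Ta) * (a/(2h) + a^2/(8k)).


dT = -0.5 - (-36) = 35.5 K
term1 = a/(2h) = 0.177/(2*28) = 0.003160714286
term2 = a^2/(8k) = 0.177^2/(8*0.88) = 0.004450142045
t = rho*dH*1000/dT * (term1 + term2)
t = 963*331*1000/35.5 * (0.003160714286 + 0.004450142045)
t = 68338 s

68338


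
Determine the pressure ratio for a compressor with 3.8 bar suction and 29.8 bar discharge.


PR = P_high / P_low
PR = 29.8 / 3.8
PR = 7.842

7.842


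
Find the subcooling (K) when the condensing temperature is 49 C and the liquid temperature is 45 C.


Subcooling = T_cond - T_liquid
Subcooling = 49 - 45
Subcooling = 4 K

4


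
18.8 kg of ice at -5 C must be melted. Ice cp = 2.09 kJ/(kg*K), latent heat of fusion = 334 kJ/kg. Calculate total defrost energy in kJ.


Sensible heat = cp * dT = 2.09 * 5 = 10.45 kJ/kg
Total per kg = 10.45 + 334 = 344.45 kJ/kg
Q = m * total = 18.8 * 344.45
Q = 6475.7 kJ

6475.7


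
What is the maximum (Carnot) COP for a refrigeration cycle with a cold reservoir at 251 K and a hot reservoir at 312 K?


dT = 312 - 251 = 61 K
COP_carnot = T_cold / dT = 251 / 61
COP_carnot = 4.115

4.115


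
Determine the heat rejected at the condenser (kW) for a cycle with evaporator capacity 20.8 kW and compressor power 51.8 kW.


Q_cond = Q_evap + W
Q_cond = 20.8 + 51.8
Q_cond = 72.6 kW

72.6


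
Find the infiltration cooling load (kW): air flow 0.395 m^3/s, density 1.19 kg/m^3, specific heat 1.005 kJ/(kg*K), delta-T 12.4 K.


Q = V_dot * rho * cp * dT
Q = 0.395 * 1.19 * 1.005 * 12.4
Q = 5.858 kW

5.858


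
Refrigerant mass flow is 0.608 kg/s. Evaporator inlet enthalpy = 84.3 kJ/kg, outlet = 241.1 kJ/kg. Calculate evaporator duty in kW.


dh = 241.1 - 84.3 = 156.8 kJ/kg
Q_evap = m_dot * dh = 0.608 * 156.8
Q_evap = 95.33 kW

95.33


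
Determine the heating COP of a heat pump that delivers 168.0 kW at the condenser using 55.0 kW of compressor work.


COP_hp = Q_cond / W
COP_hp = 168.0 / 55.0
COP_hp = 3.055

3.055


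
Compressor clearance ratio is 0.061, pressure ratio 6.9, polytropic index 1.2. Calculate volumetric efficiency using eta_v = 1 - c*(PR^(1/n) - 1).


PR^(1/n) = 6.9^(1/1.2) = 5.00081639
eta_v = 1 - 0.061 * (5.00081639 - 1)
eta_v = 0.756

0.756


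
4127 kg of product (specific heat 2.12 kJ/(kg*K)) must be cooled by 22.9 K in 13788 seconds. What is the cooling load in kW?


Q = m * cp * dT / t
Q = 4127 * 2.12 * 22.9 / 13788
Q = 14.531 kW

14.531


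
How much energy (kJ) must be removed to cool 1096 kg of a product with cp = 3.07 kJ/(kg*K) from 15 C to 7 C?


dT = 15 - (7) = 8 K
Q = m * cp * dT = 1096 * 3.07 * 8
Q = 26918 kJ

26918


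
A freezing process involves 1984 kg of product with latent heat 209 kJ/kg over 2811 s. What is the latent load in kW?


Q_lat = m * h_fg / t
Q_lat = 1984 * 209 / 2811
Q_lat = 147.51 kW

147.51


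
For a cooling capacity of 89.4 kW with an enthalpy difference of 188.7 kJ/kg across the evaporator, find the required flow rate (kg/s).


m_dot = Q / dh
m_dot = 89.4 / 188.7
m_dot = 0.4738 kg/s

0.4738


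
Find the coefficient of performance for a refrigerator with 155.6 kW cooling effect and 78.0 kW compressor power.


COP = Q_evap / W
COP = 155.6 / 78.0
COP = 1.995

1.995


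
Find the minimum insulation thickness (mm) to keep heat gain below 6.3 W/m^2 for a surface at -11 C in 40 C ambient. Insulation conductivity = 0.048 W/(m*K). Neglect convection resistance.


dT = 40 - (-11) = 51 K
thickness = k * dT / q_max * 1000
thickness = 0.048 * 51 / 6.3 * 1000
thickness = 388.6 mm

388.6


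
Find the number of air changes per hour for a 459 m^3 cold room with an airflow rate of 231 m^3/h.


ACH = flow / volume
ACH = 231 / 459
ACH = 0.503

0.503


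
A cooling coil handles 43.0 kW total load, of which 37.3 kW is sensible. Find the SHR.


SHR = Q_sensible / Q_total
SHR = 37.3 / 43.0
SHR = 0.867

0.867


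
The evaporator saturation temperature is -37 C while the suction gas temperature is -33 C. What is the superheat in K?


Superheat = T_suction - T_evap
Superheat = -33 - (-37)
Superheat = 4 K

4


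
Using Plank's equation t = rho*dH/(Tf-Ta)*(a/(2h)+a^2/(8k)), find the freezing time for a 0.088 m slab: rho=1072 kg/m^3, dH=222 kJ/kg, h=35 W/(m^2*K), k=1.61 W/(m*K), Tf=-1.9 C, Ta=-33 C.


dT = -1.9 - (-33) = 31.1 K
term1 = a/(2h) = 0.088/(2*35) = 0.001257142857
term2 = a^2/(8k) = 0.088^2/(8*1.61) = 0.000601242236
t = rho*dH*1000/dT * (term1 + term2)
t = 1072*222*1000/31.1 * (0.001257142857 + 0.000601242236)
t = 14221 s

14221


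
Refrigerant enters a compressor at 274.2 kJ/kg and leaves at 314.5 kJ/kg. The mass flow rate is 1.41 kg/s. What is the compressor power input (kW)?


dh = 314.5 - 274.2 = 40.3 kJ/kg
W = m_dot * dh = 1.41 * 40.3 = 56.82 kW

56.82


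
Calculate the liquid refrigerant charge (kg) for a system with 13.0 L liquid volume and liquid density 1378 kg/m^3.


Charge = V * rho / 1000
Charge = 13.0 * 1378 / 1000
Charge = 17.91 kg

17.91


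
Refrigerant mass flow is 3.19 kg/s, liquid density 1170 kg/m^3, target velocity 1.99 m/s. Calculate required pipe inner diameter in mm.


A = m_dot / (rho * v) = 3.19 / (1170 * 1.99) = 0.001370098355 m^2
d = sqrt(4*A/pi) * 1000
d = 41.8 mm

41.8


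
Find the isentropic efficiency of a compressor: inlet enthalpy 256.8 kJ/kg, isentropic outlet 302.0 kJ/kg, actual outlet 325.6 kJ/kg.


dh_ideal = 302.0 - 256.8 = 45.2 kJ/kg
dh_actual = 325.6 - 256.8 = 68.8 kJ/kg
eta_s = dh_ideal / dh_actual = 45.2 / 68.8
eta_s = 0.657

0.657


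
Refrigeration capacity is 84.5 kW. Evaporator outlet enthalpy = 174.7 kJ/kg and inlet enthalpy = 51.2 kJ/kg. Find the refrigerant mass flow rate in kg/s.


dh = 174.7 - 51.2 = 123.5 kJ/kg
m_dot = Q / dh = 84.5 / 123.5 = 0.6842 kg/s

0.6842


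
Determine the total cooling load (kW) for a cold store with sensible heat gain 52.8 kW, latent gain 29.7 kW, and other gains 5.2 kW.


Q_total = Q_s + Q_l + Q_misc
Q_total = 52.8 + 29.7 + 5.2
Q_total = 87.7 kW

87.7


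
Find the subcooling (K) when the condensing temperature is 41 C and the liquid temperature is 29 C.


Subcooling = T_cond - T_liquid
Subcooling = 41 - 29
Subcooling = 12 K

12


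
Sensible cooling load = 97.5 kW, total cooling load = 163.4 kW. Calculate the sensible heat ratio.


SHR = Q_sensible / Q_total
SHR = 97.5 / 163.4
SHR = 0.597

0.597


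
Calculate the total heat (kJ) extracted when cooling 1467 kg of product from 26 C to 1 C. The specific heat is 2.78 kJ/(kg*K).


dT = 26 - (1) = 25 K
Q = m * cp * dT = 1467 * 2.78 * 25
Q = 101957 kJ

101957


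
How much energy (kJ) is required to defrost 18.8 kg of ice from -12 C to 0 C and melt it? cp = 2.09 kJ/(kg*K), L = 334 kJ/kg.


Sensible heat = cp * dT = 2.09 * 12 = 25.08 kJ/kg
Total per kg = 25.08 + 334 = 359.08 kJ/kg
Q = m * total = 18.8 * 359.08
Q = 6750.7 kJ

6750.7


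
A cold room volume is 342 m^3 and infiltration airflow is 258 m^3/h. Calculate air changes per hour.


ACH = flow / volume
ACH = 258 / 342
ACH = 0.754

0.754


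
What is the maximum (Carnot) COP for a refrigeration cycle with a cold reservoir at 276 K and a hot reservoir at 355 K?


dT = 355 - 276 = 79 K
COP_carnot = T_cold / dT = 276 / 79
COP_carnot = 3.494

3.494


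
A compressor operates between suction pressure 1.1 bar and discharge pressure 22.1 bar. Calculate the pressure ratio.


PR = P_high / P_low
PR = 22.1 / 1.1
PR = 20.091

20.091


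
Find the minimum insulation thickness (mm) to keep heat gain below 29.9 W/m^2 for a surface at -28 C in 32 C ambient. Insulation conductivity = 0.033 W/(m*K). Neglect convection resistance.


dT = 32 - (-28) = 60 K
thickness = k * dT / q_max * 1000
thickness = 0.033 * 60 / 29.9 * 1000
thickness = 66.2 mm

66.2


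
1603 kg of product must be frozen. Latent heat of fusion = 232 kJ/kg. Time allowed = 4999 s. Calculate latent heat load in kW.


Q_lat = m * h_fg / t
Q_lat = 1603 * 232 / 4999
Q_lat = 74.39 kW

74.39


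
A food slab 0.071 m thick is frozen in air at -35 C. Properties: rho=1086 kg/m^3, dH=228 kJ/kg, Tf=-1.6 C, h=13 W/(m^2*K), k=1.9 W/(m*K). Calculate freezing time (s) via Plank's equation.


dT = -1.6 - (-35) = 33.4 K
term1 = a/(2h) = 0.071/(2*13) = 0.002730769231
term2 = a^2/(8k) = 0.071^2/(8*1.9) = 0.0003316447368
t = rho*dH*1000/dT * (term1 + term2)
t = 1086*228*1000/33.4 * (0.002730769231 + 0.0003316447368)
t = 22703 s

22703


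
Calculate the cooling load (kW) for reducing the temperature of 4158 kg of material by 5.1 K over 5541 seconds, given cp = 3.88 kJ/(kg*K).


Q = m * cp * dT / t
Q = 4158 * 3.88 * 5.1 / 5541
Q = 14.849 kW

14.849


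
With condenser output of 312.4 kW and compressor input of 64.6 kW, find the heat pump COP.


COP_hp = Q_cond / W
COP_hp = 312.4 / 64.6
COP_hp = 4.836

4.836


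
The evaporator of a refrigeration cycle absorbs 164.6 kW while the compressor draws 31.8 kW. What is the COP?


COP = Q_evap / W
COP = 164.6 / 31.8
COP = 5.176

5.176


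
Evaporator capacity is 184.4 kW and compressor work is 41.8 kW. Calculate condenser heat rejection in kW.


Q_cond = Q_evap + W
Q_cond = 184.4 + 41.8
Q_cond = 226.2 kW

226.2


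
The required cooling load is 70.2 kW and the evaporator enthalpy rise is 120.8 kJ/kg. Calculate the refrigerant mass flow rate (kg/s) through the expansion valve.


m_dot = Q / dh
m_dot = 70.2 / 120.8
m_dot = 0.5811 kg/s

0.5811


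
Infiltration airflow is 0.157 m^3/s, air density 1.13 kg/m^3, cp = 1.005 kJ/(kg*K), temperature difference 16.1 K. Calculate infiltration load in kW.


Q = V_dot * rho * cp * dT
Q = 0.157 * 1.13 * 1.005 * 16.1
Q = 2.871 kW

2.871


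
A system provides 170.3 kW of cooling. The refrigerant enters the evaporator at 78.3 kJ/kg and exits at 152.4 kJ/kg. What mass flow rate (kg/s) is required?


dh = 152.4 - 78.3 = 74.1 kJ/kg
m_dot = Q / dh = 170.3 / 74.1 = 2.2982 kg/s

2.2982


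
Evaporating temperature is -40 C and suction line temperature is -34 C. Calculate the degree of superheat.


Superheat = T_suction - T_evap
Superheat = -34 - (-40)
Superheat = 6 K

6


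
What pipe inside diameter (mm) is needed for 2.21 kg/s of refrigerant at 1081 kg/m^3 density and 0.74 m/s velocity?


A = m_dot / (rho * v) = 2.21 / (1081 * 0.74) = 0.002762707203 m^2
d = sqrt(4*A/pi) * 1000
d = 59.3 mm

59.3


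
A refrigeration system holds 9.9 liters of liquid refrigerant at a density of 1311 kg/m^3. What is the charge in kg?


Charge = V * rho / 1000
Charge = 9.9 * 1311 / 1000
Charge = 12.98 kg

12.98


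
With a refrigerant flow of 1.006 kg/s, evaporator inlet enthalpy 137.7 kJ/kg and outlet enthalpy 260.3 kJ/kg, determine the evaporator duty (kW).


dh = 260.3 - 137.7 = 122.6 kJ/kg
Q_evap = m_dot * dh = 1.006 * 122.6
Q_evap = 123.34 kW

123.34


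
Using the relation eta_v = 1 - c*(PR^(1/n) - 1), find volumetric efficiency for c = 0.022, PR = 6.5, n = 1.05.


PR^(1/n) = 6.5^(1/1.05) = 5.9457028
eta_v = 1 - 0.022 * (5.9457028 - 1)
eta_v = 0.8912

0.8912


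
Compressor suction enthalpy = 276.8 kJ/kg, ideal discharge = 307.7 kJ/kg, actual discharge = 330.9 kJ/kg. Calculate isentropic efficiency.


dh_ideal = 307.7 - 276.8 = 30.9 kJ/kg
dh_actual = 330.9 - 276.8 = 54.1 kJ/kg
eta_s = dh_ideal / dh_actual = 30.9 / 54.1
eta_s = 0.5712

0.5712


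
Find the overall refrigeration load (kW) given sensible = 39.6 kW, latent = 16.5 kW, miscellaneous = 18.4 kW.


Q_total = Q_s + Q_l + Q_misc
Q_total = 39.6 + 16.5 + 18.4
Q_total = 74.5 kW

74.5


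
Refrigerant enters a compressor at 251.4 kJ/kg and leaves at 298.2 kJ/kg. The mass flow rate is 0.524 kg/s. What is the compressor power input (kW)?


dh = 298.2 - 251.4 = 46.8 kJ/kg
W = m_dot * dh = 0.524 * 46.8 = 24.52 kW

24.52


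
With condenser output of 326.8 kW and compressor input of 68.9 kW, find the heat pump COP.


COP_hp = Q_cond / W
COP_hp = 326.8 / 68.9
COP_hp = 4.743

4.743


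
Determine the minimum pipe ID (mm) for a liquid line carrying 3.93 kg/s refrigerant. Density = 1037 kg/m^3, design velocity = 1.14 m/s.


A = m_dot / (rho * v) = 3.93 / (1037 * 1.14) = 0.003324366848 m^2
d = sqrt(4*A/pi) * 1000
d = 65.1 mm

65.1


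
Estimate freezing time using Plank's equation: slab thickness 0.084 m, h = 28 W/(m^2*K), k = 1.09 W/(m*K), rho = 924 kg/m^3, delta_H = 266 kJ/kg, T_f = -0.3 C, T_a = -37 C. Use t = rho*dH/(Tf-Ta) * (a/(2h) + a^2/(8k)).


dT = -0.3 - (-37) = 36.7 K
term1 = a/(2h) = 0.084/(2*28) = 0.0015
term2 = a^2/(8k) = 0.084^2/(8*1.09) = 0.0008091743119
t = rho*dH*1000/dT * (term1 + term2)
t = 924*266*1000/36.7 * (0.0015 + 0.0008091743119)
t = 15465 s

15465


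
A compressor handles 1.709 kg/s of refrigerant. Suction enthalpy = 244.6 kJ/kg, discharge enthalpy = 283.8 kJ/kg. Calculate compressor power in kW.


dh = 283.8 - 244.6 = 39.2 kJ/kg
W = m_dot * dh = 1.709 * 39.2 = 66.99 kW

66.99


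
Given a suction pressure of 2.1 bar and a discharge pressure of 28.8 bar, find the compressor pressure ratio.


PR = P_high / P_low
PR = 28.8 / 2.1
PR = 13.714

13.714


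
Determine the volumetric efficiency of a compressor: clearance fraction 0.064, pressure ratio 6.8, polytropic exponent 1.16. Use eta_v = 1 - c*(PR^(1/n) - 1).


PR^(1/n) = 6.8^(1/1.16) = 5.22011532
eta_v = 1 - 0.064 * (5.22011532 - 1)
eta_v = 0.7299

0.7299


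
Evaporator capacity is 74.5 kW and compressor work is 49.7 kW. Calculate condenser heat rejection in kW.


Q_cond = Q_evap + W
Q_cond = 74.5 + 49.7
Q_cond = 124.2 kW

124.2


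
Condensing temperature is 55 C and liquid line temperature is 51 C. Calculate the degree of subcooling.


Subcooling = T_cond - T_liquid
Subcooling = 55 - 51
Subcooling = 4 K

4


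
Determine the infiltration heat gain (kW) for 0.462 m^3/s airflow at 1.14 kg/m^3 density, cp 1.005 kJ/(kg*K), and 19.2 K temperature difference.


Q = V_dot * rho * cp * dT
Q = 0.462 * 1.14 * 1.005 * 19.2
Q = 10.163 kW

10.163


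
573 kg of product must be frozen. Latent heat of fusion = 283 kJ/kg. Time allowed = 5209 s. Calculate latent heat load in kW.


Q_lat = m * h_fg / t
Q_lat = 573 * 283 / 5209
Q_lat = 31.13 kW

31.13


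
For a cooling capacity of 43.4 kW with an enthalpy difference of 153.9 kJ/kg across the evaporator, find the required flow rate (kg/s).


m_dot = Q / dh
m_dot = 43.4 / 153.9
m_dot = 0.282 kg/s

0.282


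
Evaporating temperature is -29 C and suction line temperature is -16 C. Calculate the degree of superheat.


Superheat = T_suction - T_evap
Superheat = -16 - (-29)
Superheat = 13 K

13


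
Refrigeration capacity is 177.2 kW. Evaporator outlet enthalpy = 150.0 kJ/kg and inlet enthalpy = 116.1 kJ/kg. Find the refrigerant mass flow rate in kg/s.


dh = 150.0 - 116.1 = 33.9 kJ/kg
m_dot = Q / dh = 177.2 / 33.9 = 5.2271 kg/s

5.2271


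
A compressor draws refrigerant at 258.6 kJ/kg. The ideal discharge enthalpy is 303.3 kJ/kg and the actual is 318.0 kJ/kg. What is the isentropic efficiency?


dh_ideal = 303.3 - 258.6 = 44.7 kJ/kg
dh_actual = 318.0 - 258.6 = 59.4 kJ/kg
eta_s = dh_ideal / dh_actual = 44.7 / 59.4
eta_s = 0.7525

0.7525


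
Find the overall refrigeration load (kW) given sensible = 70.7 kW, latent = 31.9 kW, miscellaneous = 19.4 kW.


Q_total = Q_s + Q_l + Q_misc
Q_total = 70.7 + 31.9 + 19.4
Q_total = 122.0 kW

122.0


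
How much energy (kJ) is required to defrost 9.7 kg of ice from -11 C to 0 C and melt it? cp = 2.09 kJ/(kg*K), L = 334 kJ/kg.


Sensible heat = cp * dT = 2.09 * 11 = 22.99 kJ/kg
Total per kg = 22.99 + 334 = 356.99 kJ/kg
Q = m * total = 9.7 * 356.99
Q = 3462.8 kJ

3462.8


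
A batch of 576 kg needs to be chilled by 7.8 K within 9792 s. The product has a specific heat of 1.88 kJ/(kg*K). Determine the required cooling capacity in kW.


Q = m * cp * dT / t
Q = 576 * 1.88 * 7.8 / 9792
Q = 0.863 kW

0.863


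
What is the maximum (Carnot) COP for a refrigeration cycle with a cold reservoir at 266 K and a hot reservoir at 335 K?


dT = 335 - 266 = 69 K
COP_carnot = T_cold / dT = 266 / 69
COP_carnot = 3.855

3.855


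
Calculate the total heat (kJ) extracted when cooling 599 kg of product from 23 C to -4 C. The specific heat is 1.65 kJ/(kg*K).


dT = 23 - (-4) = 27 K
Q = m * cp * dT = 599 * 1.65 * 27
Q = 26685 kJ

26685


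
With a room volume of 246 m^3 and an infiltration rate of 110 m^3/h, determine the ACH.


ACH = flow / volume
ACH = 110 / 246
ACH = 0.447

0.447


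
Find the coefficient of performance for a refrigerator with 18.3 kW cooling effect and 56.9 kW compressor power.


COP = Q_evap / W
COP = 18.3 / 56.9
COP = 0.322

0.322


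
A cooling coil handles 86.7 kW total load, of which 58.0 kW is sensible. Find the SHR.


SHR = Q_sensible / Q_total
SHR = 58.0 / 86.7
SHR = 0.669

0.669


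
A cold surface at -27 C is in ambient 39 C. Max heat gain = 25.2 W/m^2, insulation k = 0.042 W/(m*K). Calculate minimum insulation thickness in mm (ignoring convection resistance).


dT = 39 - (-27) = 66 K
thickness = k * dT / q_max * 1000
thickness = 0.042 * 66 / 25.2 * 1000
thickness = 110.0 mm

110.0


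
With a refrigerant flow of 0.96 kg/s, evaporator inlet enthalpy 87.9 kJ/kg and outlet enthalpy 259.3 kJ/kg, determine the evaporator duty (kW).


dh = 259.3 - 87.9 = 171.4 kJ/kg
Q_evap = m_dot * dh = 0.96 * 171.4
Q_evap = 164.54 kW

164.54


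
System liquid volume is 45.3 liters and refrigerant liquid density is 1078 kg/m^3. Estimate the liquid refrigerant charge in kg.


Charge = V * rho / 1000
Charge = 45.3 * 1078 / 1000
Charge = 48.83 kg

48.83


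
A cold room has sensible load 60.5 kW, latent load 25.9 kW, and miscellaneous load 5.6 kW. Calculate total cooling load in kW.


Q_total = Q_s + Q_l + Q_misc
Q_total = 60.5 + 25.9 + 5.6
Q_total = 92.0 kW

92.0


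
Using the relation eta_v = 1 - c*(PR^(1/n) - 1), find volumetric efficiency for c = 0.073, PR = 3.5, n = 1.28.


PR^(1/n) = 3.5^(1/1.28) = 2.66105076
eta_v = 1 - 0.073 * (2.66105076 - 1)
eta_v = 0.8787

0.8787


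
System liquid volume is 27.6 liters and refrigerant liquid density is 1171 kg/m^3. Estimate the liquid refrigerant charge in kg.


Charge = V * rho / 1000
Charge = 27.6 * 1171 / 1000
Charge = 32.32 kg

32.32


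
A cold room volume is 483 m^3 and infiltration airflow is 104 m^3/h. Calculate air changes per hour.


ACH = flow / volume
ACH = 104 / 483
ACH = 0.215

0.215


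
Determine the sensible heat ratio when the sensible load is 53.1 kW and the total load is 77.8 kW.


SHR = Q_sensible / Q_total
SHR = 53.1 / 77.8
SHR = 0.683

0.683


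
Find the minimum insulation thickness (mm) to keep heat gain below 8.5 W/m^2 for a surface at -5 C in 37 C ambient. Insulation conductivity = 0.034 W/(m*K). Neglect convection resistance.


dT = 37 - (-5) = 42 K
thickness = k * dT / q_max * 1000
thickness = 0.034 * 42 / 8.5 * 1000
thickness = 168.0 mm

168.0


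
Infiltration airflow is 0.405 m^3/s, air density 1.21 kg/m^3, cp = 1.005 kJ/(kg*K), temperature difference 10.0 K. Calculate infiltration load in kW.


Q = V_dot * rho * cp * dT
Q = 0.405 * 1.21 * 1.005 * 10.0
Q = 4.925 kW

4.925


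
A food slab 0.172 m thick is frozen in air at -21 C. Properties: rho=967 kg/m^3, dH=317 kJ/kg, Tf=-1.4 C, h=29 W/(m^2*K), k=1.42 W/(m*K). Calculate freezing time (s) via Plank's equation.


dT = -1.4 - (-21) = 19.6 K
term1 = a/(2h) = 0.172/(2*29) = 0.002965517241
term2 = a^2/(8k) = 0.172^2/(8*1.42) = 0.002604225352
t = rho*dH*1000/dT * (term1 + term2)
t = 967*317*1000/19.6 * (0.002965517241 + 0.002604225352)
t = 87109 s

87109


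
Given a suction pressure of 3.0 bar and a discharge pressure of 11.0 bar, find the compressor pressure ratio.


PR = P_high / P_low
PR = 11.0 / 3.0
PR = 3.667

3.667


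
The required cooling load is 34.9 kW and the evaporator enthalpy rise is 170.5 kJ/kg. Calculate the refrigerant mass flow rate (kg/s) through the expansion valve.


m_dot = Q / dh
m_dot = 34.9 / 170.5
m_dot = 0.2047 kg/s

0.2047


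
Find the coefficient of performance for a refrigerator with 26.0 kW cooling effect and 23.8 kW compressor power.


COP = Q_evap / W
COP = 26.0 / 23.8
COP = 1.092

1.092


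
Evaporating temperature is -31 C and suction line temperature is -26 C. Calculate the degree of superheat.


Superheat = T_suction - T_evap
Superheat = -26 - (-31)
Superheat = 5 K

5


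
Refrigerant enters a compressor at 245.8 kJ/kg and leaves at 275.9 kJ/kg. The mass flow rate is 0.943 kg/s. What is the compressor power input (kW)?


dh = 275.9 - 245.8 = 30.1 kJ/kg
W = m_dot * dh = 0.943 * 30.1 = 28.38 kW

28.38


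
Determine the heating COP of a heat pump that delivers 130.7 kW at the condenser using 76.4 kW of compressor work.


COP_hp = Q_cond / W
COP_hp = 130.7 / 76.4
COP_hp = 1.711

1.711


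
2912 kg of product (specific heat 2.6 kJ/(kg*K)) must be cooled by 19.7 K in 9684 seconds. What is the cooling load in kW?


Q = m * cp * dT / t
Q = 2912 * 2.6 * 19.7 / 9684
Q = 15.402 kW

15.402


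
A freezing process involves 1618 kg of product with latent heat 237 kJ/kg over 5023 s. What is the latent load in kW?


Q_lat = m * h_fg / t
Q_lat = 1618 * 237 / 5023
Q_lat = 76.34 kW

76.34


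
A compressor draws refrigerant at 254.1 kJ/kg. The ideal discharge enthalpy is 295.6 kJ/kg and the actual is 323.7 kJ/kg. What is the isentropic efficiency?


dh_ideal = 295.6 - 254.1 = 41.5 kJ/kg
dh_actual = 323.7 - 254.1 = 69.6 kJ/kg
eta_s = dh_ideal / dh_actual = 41.5 / 69.6
eta_s = 0.5963

0.5963


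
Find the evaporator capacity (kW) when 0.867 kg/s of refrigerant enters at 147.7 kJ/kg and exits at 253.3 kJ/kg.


dh = 253.3 - 147.7 = 105.6 kJ/kg
Q_evap = m_dot * dh = 0.867 * 105.6
Q_evap = 91.56 kW

91.56


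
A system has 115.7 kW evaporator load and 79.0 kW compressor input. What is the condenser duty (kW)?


Q_cond = Q_evap + W
Q_cond = 115.7 + 79.0
Q_cond = 194.7 kW

194.7


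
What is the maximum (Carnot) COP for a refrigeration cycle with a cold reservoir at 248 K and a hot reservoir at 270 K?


dT = 270 - 248 = 22 K
COP_carnot = T_cold / dT = 248 / 22
COP_carnot = 11.273

11.273


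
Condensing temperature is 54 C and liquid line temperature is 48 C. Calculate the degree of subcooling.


Subcooling = T_cond - T_liquid
Subcooling = 54 - 48
Subcooling = 6 K

6


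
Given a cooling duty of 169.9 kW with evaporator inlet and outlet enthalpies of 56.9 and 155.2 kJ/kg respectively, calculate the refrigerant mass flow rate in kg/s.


dh = 155.2 - 56.9 = 98.3 kJ/kg
m_dot = Q / dh = 169.9 / 98.3 = 1.7284 kg/s

1.7284


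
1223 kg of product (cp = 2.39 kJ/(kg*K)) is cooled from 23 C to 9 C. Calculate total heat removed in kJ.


dT = 23 - (9) = 14 K
Q = m * cp * dT = 1223 * 2.39 * 14
Q = 40922 kJ

40922


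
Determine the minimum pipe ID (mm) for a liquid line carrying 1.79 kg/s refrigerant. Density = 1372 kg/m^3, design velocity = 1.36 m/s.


A = m_dot / (rho * v) = 1.79 / (1372 * 1.36) = 0.0009593122963 m^2
d = sqrt(4*A/pi) * 1000
d = 34.9 mm

34.9


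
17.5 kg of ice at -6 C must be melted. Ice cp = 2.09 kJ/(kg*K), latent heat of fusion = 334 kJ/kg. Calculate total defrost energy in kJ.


Sensible heat = cp * dT = 2.09 * 6 = 12.54 kJ/kg
Total per kg = 12.54 + 334 = 346.54 kJ/kg
Q = m * total = 17.5 * 346.54
Q = 6064.5 kJ

6064.5


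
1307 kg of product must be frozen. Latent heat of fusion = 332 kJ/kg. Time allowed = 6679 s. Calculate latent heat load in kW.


Q_lat = m * h_fg / t
Q_lat = 1307 * 332 / 6679
Q_lat = 64.97 kW

64.97


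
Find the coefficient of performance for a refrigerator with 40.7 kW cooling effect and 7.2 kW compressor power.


COP = Q_evap / W
COP = 40.7 / 7.2
COP = 5.653

5.653


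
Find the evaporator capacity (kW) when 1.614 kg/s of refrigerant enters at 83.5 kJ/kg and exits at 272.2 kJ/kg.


dh = 272.2 - 83.5 = 188.7 kJ/kg
Q_evap = m_dot * dh = 1.614 * 188.7
Q_evap = 304.56 kW

304.56


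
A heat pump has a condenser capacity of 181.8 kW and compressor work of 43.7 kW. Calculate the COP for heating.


COP_hp = Q_cond / W
COP_hp = 181.8 / 43.7
COP_hp = 4.16

4.16


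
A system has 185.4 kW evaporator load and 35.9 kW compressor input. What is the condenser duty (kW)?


Q_cond = Q_evap + W
Q_cond = 185.4 + 35.9
Q_cond = 221.3 kW

221.3


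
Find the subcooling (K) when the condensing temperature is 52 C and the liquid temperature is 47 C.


Subcooling = T_cond - T_liquid
Subcooling = 52 - 47
Subcooling = 5 K

5


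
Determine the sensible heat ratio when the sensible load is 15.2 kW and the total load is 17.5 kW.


SHR = Q_sensible / Q_total
SHR = 15.2 / 17.5
SHR = 0.869

0.869


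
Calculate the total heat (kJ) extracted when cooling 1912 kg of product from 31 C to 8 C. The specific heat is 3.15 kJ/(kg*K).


dT = 31 - (8) = 23 K
Q = m * cp * dT = 1912 * 3.15 * 23
Q = 138524 kJ

138524


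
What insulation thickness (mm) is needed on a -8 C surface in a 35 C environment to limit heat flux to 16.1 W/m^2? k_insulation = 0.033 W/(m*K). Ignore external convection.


dT = 35 - (-8) = 43 K
thickness = k * dT / q_max * 1000
thickness = 0.033 * 43 / 16.1 * 1000
thickness = 88.1 mm

88.1


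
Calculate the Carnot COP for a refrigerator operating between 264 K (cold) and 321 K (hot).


dT = 321 - 264 = 57 K
COP_carnot = T_cold / dT = 264 / 57
COP_carnot = 4.632

4.632


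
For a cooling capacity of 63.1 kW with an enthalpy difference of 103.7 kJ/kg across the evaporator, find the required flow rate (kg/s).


m_dot = Q / dh
m_dot = 63.1 / 103.7
m_dot = 0.6085 kg/s

0.6085


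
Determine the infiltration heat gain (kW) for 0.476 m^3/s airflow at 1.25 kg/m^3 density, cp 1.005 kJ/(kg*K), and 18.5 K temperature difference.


Q = V_dot * rho * cp * dT
Q = 0.476 * 1.25 * 1.005 * 18.5
Q = 11.063 kW

11.063


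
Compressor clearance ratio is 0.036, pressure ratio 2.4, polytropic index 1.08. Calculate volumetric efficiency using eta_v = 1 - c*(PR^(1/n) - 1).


PR^(1/n) = 2.4^(1/1.08) = 2.24930033
eta_v = 1 - 0.036 * (2.24930033 - 1)
eta_v = 0.955

0.955


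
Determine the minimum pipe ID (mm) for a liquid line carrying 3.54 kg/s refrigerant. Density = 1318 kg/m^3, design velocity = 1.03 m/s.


A = m_dot / (rho * v) = 3.54 / (1318 * 1.03) = 0.00260765797 m^2
d = sqrt(4*A/pi) * 1000
d = 57.6 mm

57.6


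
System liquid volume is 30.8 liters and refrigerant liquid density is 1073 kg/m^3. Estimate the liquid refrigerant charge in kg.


Charge = V * rho / 1000
Charge = 30.8 * 1073 / 1000
Charge = 33.05 kg

33.05


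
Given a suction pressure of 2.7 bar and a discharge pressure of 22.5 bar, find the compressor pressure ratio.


PR = P_high / P_low
PR = 22.5 / 2.7
PR = 8.333

8.333


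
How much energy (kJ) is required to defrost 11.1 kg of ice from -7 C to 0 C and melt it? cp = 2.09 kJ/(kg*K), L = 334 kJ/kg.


Sensible heat = cp * dT = 2.09 * 7 = 14.63 kJ/kg
Total per kg = 14.63 + 334 = 348.63 kJ/kg
Q = m * total = 11.1 * 348.63
Q = 3869.8 kJ

3869.8
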